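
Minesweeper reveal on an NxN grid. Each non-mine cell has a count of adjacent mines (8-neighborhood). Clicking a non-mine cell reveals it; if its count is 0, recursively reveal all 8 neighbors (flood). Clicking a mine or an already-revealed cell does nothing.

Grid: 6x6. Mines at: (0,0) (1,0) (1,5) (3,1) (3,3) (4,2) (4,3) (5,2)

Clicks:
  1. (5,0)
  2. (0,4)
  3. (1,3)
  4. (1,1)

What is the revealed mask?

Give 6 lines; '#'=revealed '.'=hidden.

Answer: .####.
.####.
.####.
......
##....
##....

Derivation:
Click 1 (5,0) count=0: revealed 4 new [(4,0) (4,1) (5,0) (5,1)] -> total=4
Click 2 (0,4) count=1: revealed 1 new [(0,4)] -> total=5
Click 3 (1,3) count=0: revealed 11 new [(0,1) (0,2) (0,3) (1,1) (1,2) (1,3) (1,4) (2,1) (2,2) (2,3) (2,4)] -> total=16
Click 4 (1,1) count=2: revealed 0 new [(none)] -> total=16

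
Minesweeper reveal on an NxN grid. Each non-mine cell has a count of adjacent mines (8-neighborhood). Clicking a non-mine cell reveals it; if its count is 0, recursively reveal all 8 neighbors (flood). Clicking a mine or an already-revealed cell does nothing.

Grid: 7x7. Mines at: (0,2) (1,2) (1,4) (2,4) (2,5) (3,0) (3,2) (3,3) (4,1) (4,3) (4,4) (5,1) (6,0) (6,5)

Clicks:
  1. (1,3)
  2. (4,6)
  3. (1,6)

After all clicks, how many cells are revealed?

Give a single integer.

Answer: 8

Derivation:
Click 1 (1,3) count=4: revealed 1 new [(1,3)] -> total=1
Click 2 (4,6) count=0: revealed 6 new [(3,5) (3,6) (4,5) (4,6) (5,5) (5,6)] -> total=7
Click 3 (1,6) count=1: revealed 1 new [(1,6)] -> total=8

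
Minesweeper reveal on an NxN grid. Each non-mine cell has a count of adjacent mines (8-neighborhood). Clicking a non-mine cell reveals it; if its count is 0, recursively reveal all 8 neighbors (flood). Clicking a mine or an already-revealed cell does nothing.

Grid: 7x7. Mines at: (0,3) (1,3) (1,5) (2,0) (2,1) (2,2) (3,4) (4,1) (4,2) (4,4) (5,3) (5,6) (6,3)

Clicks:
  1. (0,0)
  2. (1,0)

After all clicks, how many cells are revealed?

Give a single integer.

Answer: 6

Derivation:
Click 1 (0,0) count=0: revealed 6 new [(0,0) (0,1) (0,2) (1,0) (1,1) (1,2)] -> total=6
Click 2 (1,0) count=2: revealed 0 new [(none)] -> total=6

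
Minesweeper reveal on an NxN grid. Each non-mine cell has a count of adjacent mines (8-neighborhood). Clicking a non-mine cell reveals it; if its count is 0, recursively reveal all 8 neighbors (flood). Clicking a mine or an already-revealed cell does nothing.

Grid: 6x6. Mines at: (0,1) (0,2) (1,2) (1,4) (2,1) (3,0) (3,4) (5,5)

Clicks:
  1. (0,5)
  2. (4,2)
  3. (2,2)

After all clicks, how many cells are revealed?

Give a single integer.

Answer: 15

Derivation:
Click 1 (0,5) count=1: revealed 1 new [(0,5)] -> total=1
Click 2 (4,2) count=0: revealed 13 new [(3,1) (3,2) (3,3) (4,0) (4,1) (4,2) (4,3) (4,4) (5,0) (5,1) (5,2) (5,3) (5,4)] -> total=14
Click 3 (2,2) count=2: revealed 1 new [(2,2)] -> total=15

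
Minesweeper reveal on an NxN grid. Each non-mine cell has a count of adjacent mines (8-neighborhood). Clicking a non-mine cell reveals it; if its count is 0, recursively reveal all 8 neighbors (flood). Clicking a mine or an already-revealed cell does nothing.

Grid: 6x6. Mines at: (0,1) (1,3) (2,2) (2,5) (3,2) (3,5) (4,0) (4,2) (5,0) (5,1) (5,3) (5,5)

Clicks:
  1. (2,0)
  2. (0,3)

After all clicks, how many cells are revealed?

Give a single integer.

Click 1 (2,0) count=0: revealed 6 new [(1,0) (1,1) (2,0) (2,1) (3,0) (3,1)] -> total=6
Click 2 (0,3) count=1: revealed 1 new [(0,3)] -> total=7

Answer: 7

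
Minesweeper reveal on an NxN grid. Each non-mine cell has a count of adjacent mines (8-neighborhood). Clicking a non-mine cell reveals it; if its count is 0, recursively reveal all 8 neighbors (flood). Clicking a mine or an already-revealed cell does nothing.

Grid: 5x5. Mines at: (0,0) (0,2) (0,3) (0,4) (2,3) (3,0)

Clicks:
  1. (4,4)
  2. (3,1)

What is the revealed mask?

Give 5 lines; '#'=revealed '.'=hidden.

Click 1 (4,4) count=0: revealed 8 new [(3,1) (3,2) (3,3) (3,4) (4,1) (4,2) (4,3) (4,4)] -> total=8
Click 2 (3,1) count=1: revealed 0 new [(none)] -> total=8

Answer: .....
.....
.....
.####
.####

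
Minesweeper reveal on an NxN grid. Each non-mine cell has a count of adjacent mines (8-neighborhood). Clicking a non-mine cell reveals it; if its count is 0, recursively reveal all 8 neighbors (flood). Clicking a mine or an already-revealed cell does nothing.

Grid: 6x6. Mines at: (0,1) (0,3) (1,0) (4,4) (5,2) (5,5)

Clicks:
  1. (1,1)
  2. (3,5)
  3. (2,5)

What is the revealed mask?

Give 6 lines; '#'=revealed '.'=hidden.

Click 1 (1,1) count=2: revealed 1 new [(1,1)] -> total=1
Click 2 (3,5) count=1: revealed 1 new [(3,5)] -> total=2
Click 3 (2,5) count=0: revealed 23 new [(0,4) (0,5) (1,2) (1,3) (1,4) (1,5) (2,0) (2,1) (2,2) (2,3) (2,4) (2,5) (3,0) (3,1) (3,2) (3,3) (3,4) (4,0) (4,1) (4,2) (4,3) (5,0) (5,1)] -> total=25

Answer: ....##
.#####
######
######
####..
##....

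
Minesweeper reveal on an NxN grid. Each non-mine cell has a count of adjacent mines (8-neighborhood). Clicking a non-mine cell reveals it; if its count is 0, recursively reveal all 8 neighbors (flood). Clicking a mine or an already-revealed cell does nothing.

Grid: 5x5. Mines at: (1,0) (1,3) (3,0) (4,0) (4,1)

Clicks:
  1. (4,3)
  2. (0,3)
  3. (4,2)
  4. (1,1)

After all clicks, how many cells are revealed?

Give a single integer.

Answer: 11

Derivation:
Click 1 (4,3) count=0: revealed 9 new [(2,2) (2,3) (2,4) (3,2) (3,3) (3,4) (4,2) (4,3) (4,4)] -> total=9
Click 2 (0,3) count=1: revealed 1 new [(0,3)] -> total=10
Click 3 (4,2) count=1: revealed 0 new [(none)] -> total=10
Click 4 (1,1) count=1: revealed 1 new [(1,1)] -> total=11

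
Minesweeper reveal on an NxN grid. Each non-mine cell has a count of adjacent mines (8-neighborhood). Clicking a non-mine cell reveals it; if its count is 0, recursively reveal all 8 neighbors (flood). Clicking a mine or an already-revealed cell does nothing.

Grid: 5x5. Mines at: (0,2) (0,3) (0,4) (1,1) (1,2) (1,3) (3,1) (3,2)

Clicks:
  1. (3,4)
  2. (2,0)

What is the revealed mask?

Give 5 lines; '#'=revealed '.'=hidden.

Click 1 (3,4) count=0: revealed 6 new [(2,3) (2,4) (3,3) (3,4) (4,3) (4,4)] -> total=6
Click 2 (2,0) count=2: revealed 1 new [(2,0)] -> total=7

Answer: .....
.....
#..##
...##
...##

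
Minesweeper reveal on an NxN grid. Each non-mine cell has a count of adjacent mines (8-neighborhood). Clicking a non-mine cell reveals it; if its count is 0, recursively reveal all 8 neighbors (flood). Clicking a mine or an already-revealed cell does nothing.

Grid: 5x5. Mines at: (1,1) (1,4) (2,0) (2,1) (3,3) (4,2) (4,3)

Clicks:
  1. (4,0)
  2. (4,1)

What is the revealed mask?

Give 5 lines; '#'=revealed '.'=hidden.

Click 1 (4,0) count=0: revealed 4 new [(3,0) (3,1) (4,0) (4,1)] -> total=4
Click 2 (4,1) count=1: revealed 0 new [(none)] -> total=4

Answer: .....
.....
.....
##...
##...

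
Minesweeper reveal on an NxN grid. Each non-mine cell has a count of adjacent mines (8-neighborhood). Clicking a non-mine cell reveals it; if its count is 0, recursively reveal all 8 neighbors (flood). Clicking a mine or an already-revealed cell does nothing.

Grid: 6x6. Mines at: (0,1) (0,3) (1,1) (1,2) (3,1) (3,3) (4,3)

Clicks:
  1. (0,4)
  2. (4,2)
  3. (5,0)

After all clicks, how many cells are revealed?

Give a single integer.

Click 1 (0,4) count=1: revealed 1 new [(0,4)] -> total=1
Click 2 (4,2) count=3: revealed 1 new [(4,2)] -> total=2
Click 3 (5,0) count=0: revealed 5 new [(4,0) (4,1) (5,0) (5,1) (5,2)] -> total=7

Answer: 7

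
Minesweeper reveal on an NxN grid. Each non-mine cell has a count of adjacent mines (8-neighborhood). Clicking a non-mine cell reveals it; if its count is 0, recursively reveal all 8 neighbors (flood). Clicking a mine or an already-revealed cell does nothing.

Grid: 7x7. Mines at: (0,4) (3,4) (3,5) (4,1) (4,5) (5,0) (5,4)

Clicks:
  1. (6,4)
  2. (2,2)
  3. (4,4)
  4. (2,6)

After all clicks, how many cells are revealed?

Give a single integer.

Click 1 (6,4) count=1: revealed 1 new [(6,4)] -> total=1
Click 2 (2,2) count=0: revealed 16 new [(0,0) (0,1) (0,2) (0,3) (1,0) (1,1) (1,2) (1,3) (2,0) (2,1) (2,2) (2,3) (3,0) (3,1) (3,2) (3,3)] -> total=17
Click 3 (4,4) count=4: revealed 1 new [(4,4)] -> total=18
Click 4 (2,6) count=1: revealed 1 new [(2,6)] -> total=19

Answer: 19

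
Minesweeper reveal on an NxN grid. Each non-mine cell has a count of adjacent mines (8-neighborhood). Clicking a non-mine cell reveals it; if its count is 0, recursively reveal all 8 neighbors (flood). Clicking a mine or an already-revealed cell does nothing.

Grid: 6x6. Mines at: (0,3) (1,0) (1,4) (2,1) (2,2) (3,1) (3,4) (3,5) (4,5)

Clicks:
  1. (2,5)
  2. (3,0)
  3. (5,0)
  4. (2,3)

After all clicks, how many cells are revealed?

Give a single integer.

Answer: 13

Derivation:
Click 1 (2,5) count=3: revealed 1 new [(2,5)] -> total=1
Click 2 (3,0) count=2: revealed 1 new [(3,0)] -> total=2
Click 3 (5,0) count=0: revealed 10 new [(4,0) (4,1) (4,2) (4,3) (4,4) (5,0) (5,1) (5,2) (5,3) (5,4)] -> total=12
Click 4 (2,3) count=3: revealed 1 new [(2,3)] -> total=13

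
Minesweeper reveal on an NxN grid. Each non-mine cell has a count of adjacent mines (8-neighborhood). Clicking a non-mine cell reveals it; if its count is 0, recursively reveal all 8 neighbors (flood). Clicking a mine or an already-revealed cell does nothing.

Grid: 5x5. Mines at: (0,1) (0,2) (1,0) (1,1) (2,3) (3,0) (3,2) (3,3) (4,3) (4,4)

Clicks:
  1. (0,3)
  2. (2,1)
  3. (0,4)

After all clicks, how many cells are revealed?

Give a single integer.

Click 1 (0,3) count=1: revealed 1 new [(0,3)] -> total=1
Click 2 (2,1) count=4: revealed 1 new [(2,1)] -> total=2
Click 3 (0,4) count=0: revealed 3 new [(0,4) (1,3) (1,4)] -> total=5

Answer: 5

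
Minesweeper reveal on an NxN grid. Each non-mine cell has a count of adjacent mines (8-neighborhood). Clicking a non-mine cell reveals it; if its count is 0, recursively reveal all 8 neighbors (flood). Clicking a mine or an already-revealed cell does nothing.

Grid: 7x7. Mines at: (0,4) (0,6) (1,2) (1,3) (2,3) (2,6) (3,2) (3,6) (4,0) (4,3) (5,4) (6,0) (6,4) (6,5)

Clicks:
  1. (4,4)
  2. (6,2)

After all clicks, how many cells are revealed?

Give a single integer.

Answer: 7

Derivation:
Click 1 (4,4) count=2: revealed 1 new [(4,4)] -> total=1
Click 2 (6,2) count=0: revealed 6 new [(5,1) (5,2) (5,3) (6,1) (6,2) (6,3)] -> total=7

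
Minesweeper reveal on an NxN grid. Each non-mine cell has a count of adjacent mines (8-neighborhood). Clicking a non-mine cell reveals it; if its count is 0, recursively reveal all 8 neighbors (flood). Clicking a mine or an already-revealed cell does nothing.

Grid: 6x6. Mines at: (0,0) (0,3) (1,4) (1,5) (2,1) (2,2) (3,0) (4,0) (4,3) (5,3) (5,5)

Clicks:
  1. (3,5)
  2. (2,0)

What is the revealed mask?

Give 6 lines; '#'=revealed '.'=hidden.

Answer: ......
......
#...##
....##
....##
......

Derivation:
Click 1 (3,5) count=0: revealed 6 new [(2,4) (2,5) (3,4) (3,5) (4,4) (4,5)] -> total=6
Click 2 (2,0) count=2: revealed 1 new [(2,0)] -> total=7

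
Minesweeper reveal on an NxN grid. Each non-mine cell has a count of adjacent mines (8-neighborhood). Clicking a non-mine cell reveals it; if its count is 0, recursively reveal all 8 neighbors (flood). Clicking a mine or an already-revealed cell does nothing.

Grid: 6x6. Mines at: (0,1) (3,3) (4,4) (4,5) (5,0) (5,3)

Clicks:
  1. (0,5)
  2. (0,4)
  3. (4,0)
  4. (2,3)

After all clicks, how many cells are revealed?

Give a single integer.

Click 1 (0,5) count=0: revealed 14 new [(0,2) (0,3) (0,4) (0,5) (1,2) (1,3) (1,4) (1,5) (2,2) (2,3) (2,4) (2,5) (3,4) (3,5)] -> total=14
Click 2 (0,4) count=0: revealed 0 new [(none)] -> total=14
Click 3 (4,0) count=1: revealed 1 new [(4,0)] -> total=15
Click 4 (2,3) count=1: revealed 0 new [(none)] -> total=15

Answer: 15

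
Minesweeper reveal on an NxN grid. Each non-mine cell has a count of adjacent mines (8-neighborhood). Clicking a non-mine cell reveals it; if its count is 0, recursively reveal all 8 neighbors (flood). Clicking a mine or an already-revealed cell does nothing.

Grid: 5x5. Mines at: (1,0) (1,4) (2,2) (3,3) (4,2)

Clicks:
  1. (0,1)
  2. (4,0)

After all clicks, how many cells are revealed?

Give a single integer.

Click 1 (0,1) count=1: revealed 1 new [(0,1)] -> total=1
Click 2 (4,0) count=0: revealed 6 new [(2,0) (2,1) (3,0) (3,1) (4,0) (4,1)] -> total=7

Answer: 7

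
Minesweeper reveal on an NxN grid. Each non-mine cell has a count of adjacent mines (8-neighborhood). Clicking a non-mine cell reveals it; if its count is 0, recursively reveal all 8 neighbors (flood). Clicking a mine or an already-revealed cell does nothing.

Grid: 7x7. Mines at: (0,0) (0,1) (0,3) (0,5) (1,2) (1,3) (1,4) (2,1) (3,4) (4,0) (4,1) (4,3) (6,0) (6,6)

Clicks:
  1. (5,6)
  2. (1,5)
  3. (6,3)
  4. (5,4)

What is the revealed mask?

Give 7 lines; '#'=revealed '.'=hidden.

Answer: .......
.....#.
.......
.......
.......
.######
.#####.

Derivation:
Click 1 (5,6) count=1: revealed 1 new [(5,6)] -> total=1
Click 2 (1,5) count=2: revealed 1 new [(1,5)] -> total=2
Click 3 (6,3) count=0: revealed 10 new [(5,1) (5,2) (5,3) (5,4) (5,5) (6,1) (6,2) (6,3) (6,4) (6,5)] -> total=12
Click 4 (5,4) count=1: revealed 0 new [(none)] -> total=12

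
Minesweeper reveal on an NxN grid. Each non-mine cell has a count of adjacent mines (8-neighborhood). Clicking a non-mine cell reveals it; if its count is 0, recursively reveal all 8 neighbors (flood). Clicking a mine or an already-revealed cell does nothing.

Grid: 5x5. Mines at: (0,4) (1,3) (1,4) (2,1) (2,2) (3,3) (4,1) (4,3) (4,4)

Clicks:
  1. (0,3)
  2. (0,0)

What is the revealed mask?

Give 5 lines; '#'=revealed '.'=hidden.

Answer: ####.
###..
.....
.....
.....

Derivation:
Click 1 (0,3) count=3: revealed 1 new [(0,3)] -> total=1
Click 2 (0,0) count=0: revealed 6 new [(0,0) (0,1) (0,2) (1,0) (1,1) (1,2)] -> total=7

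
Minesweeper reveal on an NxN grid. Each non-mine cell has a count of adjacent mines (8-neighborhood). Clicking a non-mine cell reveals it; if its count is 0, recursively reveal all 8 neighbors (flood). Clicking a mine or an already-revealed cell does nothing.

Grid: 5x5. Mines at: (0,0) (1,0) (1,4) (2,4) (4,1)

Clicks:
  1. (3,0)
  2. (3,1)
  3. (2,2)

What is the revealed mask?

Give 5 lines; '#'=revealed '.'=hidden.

Click 1 (3,0) count=1: revealed 1 new [(3,0)] -> total=1
Click 2 (3,1) count=1: revealed 1 new [(3,1)] -> total=2
Click 3 (2,2) count=0: revealed 11 new [(0,1) (0,2) (0,3) (1,1) (1,2) (1,3) (2,1) (2,2) (2,3) (3,2) (3,3)] -> total=13

Answer: .###.
.###.
.###.
####.
.....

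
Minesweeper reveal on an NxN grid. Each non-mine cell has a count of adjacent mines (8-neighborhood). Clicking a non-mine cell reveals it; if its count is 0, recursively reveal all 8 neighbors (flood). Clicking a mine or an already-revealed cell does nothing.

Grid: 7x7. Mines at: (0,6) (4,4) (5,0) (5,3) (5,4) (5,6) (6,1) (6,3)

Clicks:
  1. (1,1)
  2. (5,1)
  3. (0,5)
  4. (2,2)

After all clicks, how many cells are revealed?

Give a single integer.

Answer: 34

Derivation:
Click 1 (1,1) count=0: revealed 33 new [(0,0) (0,1) (0,2) (0,3) (0,4) (0,5) (1,0) (1,1) (1,2) (1,3) (1,4) (1,5) (1,6) (2,0) (2,1) (2,2) (2,3) (2,4) (2,5) (2,6) (3,0) (3,1) (3,2) (3,3) (3,4) (3,5) (3,6) (4,0) (4,1) (4,2) (4,3) (4,5) (4,6)] -> total=33
Click 2 (5,1) count=2: revealed 1 new [(5,1)] -> total=34
Click 3 (0,5) count=1: revealed 0 new [(none)] -> total=34
Click 4 (2,2) count=0: revealed 0 new [(none)] -> total=34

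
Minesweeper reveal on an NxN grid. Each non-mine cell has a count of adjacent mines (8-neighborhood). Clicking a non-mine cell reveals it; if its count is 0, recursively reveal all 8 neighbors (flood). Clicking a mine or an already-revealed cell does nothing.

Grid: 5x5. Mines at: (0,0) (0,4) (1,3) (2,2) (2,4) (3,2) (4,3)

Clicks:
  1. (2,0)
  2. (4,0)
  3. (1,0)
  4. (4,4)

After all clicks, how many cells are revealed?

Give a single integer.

Answer: 9

Derivation:
Click 1 (2,0) count=0: revealed 8 new [(1,0) (1,1) (2,0) (2,1) (3,0) (3,1) (4,0) (4,1)] -> total=8
Click 2 (4,0) count=0: revealed 0 new [(none)] -> total=8
Click 3 (1,0) count=1: revealed 0 new [(none)] -> total=8
Click 4 (4,4) count=1: revealed 1 new [(4,4)] -> total=9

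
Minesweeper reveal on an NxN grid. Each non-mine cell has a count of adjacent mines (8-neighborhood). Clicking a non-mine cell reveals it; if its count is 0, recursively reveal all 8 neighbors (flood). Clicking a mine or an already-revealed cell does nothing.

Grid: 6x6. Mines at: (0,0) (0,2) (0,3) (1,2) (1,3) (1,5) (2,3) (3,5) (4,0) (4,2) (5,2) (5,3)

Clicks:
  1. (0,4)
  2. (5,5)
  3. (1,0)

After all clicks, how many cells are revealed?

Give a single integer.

Click 1 (0,4) count=3: revealed 1 new [(0,4)] -> total=1
Click 2 (5,5) count=0: revealed 4 new [(4,4) (4,5) (5,4) (5,5)] -> total=5
Click 3 (1,0) count=1: revealed 1 new [(1,0)] -> total=6

Answer: 6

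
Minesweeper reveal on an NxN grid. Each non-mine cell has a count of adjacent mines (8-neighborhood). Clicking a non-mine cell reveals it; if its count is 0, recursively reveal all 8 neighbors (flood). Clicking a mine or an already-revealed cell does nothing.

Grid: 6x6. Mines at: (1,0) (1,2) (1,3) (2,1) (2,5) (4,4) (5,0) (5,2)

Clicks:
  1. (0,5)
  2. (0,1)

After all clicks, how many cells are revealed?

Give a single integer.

Answer: 5

Derivation:
Click 1 (0,5) count=0: revealed 4 new [(0,4) (0,5) (1,4) (1,5)] -> total=4
Click 2 (0,1) count=2: revealed 1 new [(0,1)] -> total=5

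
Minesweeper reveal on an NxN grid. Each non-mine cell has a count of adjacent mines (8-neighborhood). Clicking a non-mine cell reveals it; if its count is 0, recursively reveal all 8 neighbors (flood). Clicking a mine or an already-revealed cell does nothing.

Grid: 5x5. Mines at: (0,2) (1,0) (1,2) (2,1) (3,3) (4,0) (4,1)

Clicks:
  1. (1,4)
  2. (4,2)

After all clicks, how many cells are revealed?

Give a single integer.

Answer: 7

Derivation:
Click 1 (1,4) count=0: revealed 6 new [(0,3) (0,4) (1,3) (1,4) (2,3) (2,4)] -> total=6
Click 2 (4,2) count=2: revealed 1 new [(4,2)] -> total=7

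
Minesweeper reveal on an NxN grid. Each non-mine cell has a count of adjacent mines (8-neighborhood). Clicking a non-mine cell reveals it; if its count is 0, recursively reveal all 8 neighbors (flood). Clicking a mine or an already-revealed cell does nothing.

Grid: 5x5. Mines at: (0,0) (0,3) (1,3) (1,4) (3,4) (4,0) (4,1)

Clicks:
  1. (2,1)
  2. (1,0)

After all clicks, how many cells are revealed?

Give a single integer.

Click 1 (2,1) count=0: revealed 9 new [(1,0) (1,1) (1,2) (2,0) (2,1) (2,2) (3,0) (3,1) (3,2)] -> total=9
Click 2 (1,0) count=1: revealed 0 new [(none)] -> total=9

Answer: 9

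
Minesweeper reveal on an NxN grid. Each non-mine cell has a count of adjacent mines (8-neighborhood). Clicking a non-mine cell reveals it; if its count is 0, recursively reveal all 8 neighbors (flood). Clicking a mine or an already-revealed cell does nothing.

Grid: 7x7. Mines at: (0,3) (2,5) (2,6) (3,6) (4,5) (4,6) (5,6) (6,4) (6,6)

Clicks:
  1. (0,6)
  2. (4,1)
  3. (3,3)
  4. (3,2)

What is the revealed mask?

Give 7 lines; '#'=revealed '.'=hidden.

Answer: ###.###
#######
#####..
#####..
#####..
#####..
####...

Derivation:
Click 1 (0,6) count=0: revealed 6 new [(0,4) (0,5) (0,6) (1,4) (1,5) (1,6)] -> total=6
Click 2 (4,1) count=0: revealed 31 new [(0,0) (0,1) (0,2) (1,0) (1,1) (1,2) (1,3) (2,0) (2,1) (2,2) (2,3) (2,4) (3,0) (3,1) (3,2) (3,3) (3,4) (4,0) (4,1) (4,2) (4,3) (4,4) (5,0) (5,1) (5,2) (5,3) (5,4) (6,0) (6,1) (6,2) (6,3)] -> total=37
Click 3 (3,3) count=0: revealed 0 new [(none)] -> total=37
Click 4 (3,2) count=0: revealed 0 new [(none)] -> total=37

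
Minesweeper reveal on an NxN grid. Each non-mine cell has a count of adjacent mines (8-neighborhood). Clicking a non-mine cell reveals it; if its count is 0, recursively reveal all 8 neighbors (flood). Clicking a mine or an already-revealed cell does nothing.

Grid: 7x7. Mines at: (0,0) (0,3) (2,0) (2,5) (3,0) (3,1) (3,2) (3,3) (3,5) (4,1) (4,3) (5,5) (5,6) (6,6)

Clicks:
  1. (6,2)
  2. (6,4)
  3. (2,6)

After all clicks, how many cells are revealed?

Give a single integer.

Click 1 (6,2) count=0: revealed 10 new [(5,0) (5,1) (5,2) (5,3) (5,4) (6,0) (6,1) (6,2) (6,3) (6,4)] -> total=10
Click 2 (6,4) count=1: revealed 0 new [(none)] -> total=10
Click 3 (2,6) count=2: revealed 1 new [(2,6)] -> total=11

Answer: 11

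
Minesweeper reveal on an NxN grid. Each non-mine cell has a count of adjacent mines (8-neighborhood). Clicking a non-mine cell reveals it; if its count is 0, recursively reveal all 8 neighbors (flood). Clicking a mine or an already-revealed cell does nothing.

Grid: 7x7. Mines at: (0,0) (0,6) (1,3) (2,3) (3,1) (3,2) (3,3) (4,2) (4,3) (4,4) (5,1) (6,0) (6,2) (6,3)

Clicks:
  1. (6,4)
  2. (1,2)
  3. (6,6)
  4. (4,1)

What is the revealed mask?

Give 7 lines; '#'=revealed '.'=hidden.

Click 1 (6,4) count=1: revealed 1 new [(6,4)] -> total=1
Click 2 (1,2) count=2: revealed 1 new [(1,2)] -> total=2
Click 3 (6,6) count=0: revealed 16 new [(1,4) (1,5) (1,6) (2,4) (2,5) (2,6) (3,4) (3,5) (3,6) (4,5) (4,6) (5,4) (5,5) (5,6) (6,5) (6,6)] -> total=18
Click 4 (4,1) count=4: revealed 1 new [(4,1)] -> total=19

Answer: .......
..#.###
....###
....###
.#...##
....###
....###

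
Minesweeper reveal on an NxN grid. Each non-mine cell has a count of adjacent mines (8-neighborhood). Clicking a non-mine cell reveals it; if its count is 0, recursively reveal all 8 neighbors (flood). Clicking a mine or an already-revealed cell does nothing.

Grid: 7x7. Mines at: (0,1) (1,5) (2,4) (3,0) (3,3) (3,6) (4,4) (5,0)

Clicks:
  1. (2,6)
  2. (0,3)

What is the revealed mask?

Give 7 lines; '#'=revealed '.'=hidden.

Click 1 (2,6) count=2: revealed 1 new [(2,6)] -> total=1
Click 2 (0,3) count=0: revealed 6 new [(0,2) (0,3) (0,4) (1,2) (1,3) (1,4)] -> total=7

Answer: ..###..
..###..
......#
.......
.......
.......
.......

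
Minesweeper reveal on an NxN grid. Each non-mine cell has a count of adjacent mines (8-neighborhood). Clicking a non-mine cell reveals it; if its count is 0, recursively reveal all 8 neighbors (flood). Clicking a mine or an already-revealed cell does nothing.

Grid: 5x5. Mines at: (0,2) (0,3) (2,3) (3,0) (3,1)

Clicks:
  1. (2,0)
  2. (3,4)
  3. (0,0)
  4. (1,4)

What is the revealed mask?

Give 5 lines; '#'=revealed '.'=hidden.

Answer: ##...
##..#
##...
....#
.....

Derivation:
Click 1 (2,0) count=2: revealed 1 new [(2,0)] -> total=1
Click 2 (3,4) count=1: revealed 1 new [(3,4)] -> total=2
Click 3 (0,0) count=0: revealed 5 new [(0,0) (0,1) (1,0) (1,1) (2,1)] -> total=7
Click 4 (1,4) count=2: revealed 1 new [(1,4)] -> total=8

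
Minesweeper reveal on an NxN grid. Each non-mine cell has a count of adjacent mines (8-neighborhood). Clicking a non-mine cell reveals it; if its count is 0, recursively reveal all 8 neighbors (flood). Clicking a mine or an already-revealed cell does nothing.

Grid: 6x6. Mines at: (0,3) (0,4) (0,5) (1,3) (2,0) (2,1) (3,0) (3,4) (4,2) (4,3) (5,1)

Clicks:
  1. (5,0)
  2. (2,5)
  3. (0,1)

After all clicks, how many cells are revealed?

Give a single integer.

Click 1 (5,0) count=1: revealed 1 new [(5,0)] -> total=1
Click 2 (2,5) count=1: revealed 1 new [(2,5)] -> total=2
Click 3 (0,1) count=0: revealed 6 new [(0,0) (0,1) (0,2) (1,0) (1,1) (1,2)] -> total=8

Answer: 8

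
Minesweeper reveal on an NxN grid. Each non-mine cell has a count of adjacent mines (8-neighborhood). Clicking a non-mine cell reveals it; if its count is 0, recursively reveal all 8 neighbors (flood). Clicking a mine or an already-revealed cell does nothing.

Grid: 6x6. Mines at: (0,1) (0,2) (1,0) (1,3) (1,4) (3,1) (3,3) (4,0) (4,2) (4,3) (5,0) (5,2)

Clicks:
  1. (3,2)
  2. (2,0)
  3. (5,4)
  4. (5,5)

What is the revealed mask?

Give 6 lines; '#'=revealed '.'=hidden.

Answer: ......
......
#...##
..#.##
....##
....##

Derivation:
Click 1 (3,2) count=4: revealed 1 new [(3,2)] -> total=1
Click 2 (2,0) count=2: revealed 1 new [(2,0)] -> total=2
Click 3 (5,4) count=1: revealed 1 new [(5,4)] -> total=3
Click 4 (5,5) count=0: revealed 7 new [(2,4) (2,5) (3,4) (3,5) (4,4) (4,5) (5,5)] -> total=10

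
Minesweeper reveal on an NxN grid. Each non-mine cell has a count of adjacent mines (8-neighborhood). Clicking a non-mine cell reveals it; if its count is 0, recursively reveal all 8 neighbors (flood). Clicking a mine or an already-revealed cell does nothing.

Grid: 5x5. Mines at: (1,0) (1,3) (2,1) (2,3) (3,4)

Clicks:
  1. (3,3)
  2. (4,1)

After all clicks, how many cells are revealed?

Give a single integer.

Answer: 8

Derivation:
Click 1 (3,3) count=2: revealed 1 new [(3,3)] -> total=1
Click 2 (4,1) count=0: revealed 7 new [(3,0) (3,1) (3,2) (4,0) (4,1) (4,2) (4,3)] -> total=8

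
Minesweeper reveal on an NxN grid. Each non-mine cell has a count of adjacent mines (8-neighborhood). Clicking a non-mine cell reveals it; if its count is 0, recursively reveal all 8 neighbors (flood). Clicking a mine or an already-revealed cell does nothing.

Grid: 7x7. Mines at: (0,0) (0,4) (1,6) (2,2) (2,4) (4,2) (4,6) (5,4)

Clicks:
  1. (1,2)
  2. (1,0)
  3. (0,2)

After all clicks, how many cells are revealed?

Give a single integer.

Answer: 7

Derivation:
Click 1 (1,2) count=1: revealed 1 new [(1,2)] -> total=1
Click 2 (1,0) count=1: revealed 1 new [(1,0)] -> total=2
Click 3 (0,2) count=0: revealed 5 new [(0,1) (0,2) (0,3) (1,1) (1,3)] -> total=7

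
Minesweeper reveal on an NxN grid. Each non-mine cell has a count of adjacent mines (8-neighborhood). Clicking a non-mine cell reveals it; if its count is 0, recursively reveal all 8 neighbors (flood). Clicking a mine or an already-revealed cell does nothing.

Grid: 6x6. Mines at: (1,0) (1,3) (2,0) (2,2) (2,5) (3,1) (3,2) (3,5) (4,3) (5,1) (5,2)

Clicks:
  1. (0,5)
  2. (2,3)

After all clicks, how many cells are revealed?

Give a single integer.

Click 1 (0,5) count=0: revealed 4 new [(0,4) (0,5) (1,4) (1,5)] -> total=4
Click 2 (2,3) count=3: revealed 1 new [(2,3)] -> total=5

Answer: 5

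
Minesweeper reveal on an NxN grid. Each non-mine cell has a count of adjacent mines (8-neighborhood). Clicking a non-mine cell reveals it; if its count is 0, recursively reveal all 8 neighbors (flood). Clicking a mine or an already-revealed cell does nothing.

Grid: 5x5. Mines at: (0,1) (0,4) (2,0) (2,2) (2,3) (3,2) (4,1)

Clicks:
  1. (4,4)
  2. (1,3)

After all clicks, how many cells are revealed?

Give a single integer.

Click 1 (4,4) count=0: revealed 4 new [(3,3) (3,4) (4,3) (4,4)] -> total=4
Click 2 (1,3) count=3: revealed 1 new [(1,3)] -> total=5

Answer: 5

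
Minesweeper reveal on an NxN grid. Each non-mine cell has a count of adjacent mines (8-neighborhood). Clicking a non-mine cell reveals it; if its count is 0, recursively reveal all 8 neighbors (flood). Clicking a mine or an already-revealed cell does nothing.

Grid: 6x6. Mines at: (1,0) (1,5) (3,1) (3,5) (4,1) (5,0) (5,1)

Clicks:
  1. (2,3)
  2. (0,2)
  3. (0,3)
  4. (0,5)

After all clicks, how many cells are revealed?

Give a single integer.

Answer: 24

Derivation:
Click 1 (2,3) count=0: revealed 23 new [(0,1) (0,2) (0,3) (0,4) (1,1) (1,2) (1,3) (1,4) (2,1) (2,2) (2,3) (2,4) (3,2) (3,3) (3,4) (4,2) (4,3) (4,4) (4,5) (5,2) (5,3) (5,4) (5,5)] -> total=23
Click 2 (0,2) count=0: revealed 0 new [(none)] -> total=23
Click 3 (0,3) count=0: revealed 0 new [(none)] -> total=23
Click 4 (0,5) count=1: revealed 1 new [(0,5)] -> total=24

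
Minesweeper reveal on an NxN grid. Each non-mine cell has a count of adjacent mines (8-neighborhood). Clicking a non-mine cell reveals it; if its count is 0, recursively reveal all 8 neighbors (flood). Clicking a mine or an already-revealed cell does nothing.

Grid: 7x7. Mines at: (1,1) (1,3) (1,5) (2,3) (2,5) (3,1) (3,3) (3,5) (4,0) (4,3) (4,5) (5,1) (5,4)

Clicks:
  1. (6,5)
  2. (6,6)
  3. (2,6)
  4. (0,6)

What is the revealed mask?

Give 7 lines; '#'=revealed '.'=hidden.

Click 1 (6,5) count=1: revealed 1 new [(6,5)] -> total=1
Click 2 (6,6) count=0: revealed 3 new [(5,5) (5,6) (6,6)] -> total=4
Click 3 (2,6) count=3: revealed 1 new [(2,6)] -> total=5
Click 4 (0,6) count=1: revealed 1 new [(0,6)] -> total=6

Answer: ......#
.......
......#
.......
.......
.....##
.....##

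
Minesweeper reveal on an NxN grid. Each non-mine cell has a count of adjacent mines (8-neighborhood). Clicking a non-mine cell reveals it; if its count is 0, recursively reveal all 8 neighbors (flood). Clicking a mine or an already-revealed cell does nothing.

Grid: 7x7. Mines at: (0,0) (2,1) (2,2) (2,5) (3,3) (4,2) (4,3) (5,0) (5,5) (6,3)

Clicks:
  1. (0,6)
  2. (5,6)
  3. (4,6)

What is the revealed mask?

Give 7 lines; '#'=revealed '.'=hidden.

Answer: .######
.######
.......
.......
......#
......#
.......

Derivation:
Click 1 (0,6) count=0: revealed 12 new [(0,1) (0,2) (0,3) (0,4) (0,5) (0,6) (1,1) (1,2) (1,3) (1,4) (1,5) (1,6)] -> total=12
Click 2 (5,6) count=1: revealed 1 new [(5,6)] -> total=13
Click 3 (4,6) count=1: revealed 1 new [(4,6)] -> total=14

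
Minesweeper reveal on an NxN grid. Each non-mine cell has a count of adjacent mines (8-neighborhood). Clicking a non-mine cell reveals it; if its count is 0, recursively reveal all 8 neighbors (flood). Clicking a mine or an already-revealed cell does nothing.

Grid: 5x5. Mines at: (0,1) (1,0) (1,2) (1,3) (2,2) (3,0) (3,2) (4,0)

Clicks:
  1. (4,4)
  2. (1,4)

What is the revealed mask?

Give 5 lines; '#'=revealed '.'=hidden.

Click 1 (4,4) count=0: revealed 6 new [(2,3) (2,4) (3,3) (3,4) (4,3) (4,4)] -> total=6
Click 2 (1,4) count=1: revealed 1 new [(1,4)] -> total=7

Answer: .....
....#
...##
...##
...##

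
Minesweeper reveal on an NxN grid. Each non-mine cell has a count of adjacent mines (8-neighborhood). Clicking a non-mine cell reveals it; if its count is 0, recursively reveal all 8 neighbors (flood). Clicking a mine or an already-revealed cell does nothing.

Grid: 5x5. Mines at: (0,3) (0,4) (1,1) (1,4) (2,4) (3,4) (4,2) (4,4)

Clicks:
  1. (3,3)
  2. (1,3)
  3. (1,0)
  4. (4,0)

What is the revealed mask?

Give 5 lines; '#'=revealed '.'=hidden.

Click 1 (3,3) count=4: revealed 1 new [(3,3)] -> total=1
Click 2 (1,3) count=4: revealed 1 new [(1,3)] -> total=2
Click 3 (1,0) count=1: revealed 1 new [(1,0)] -> total=3
Click 4 (4,0) count=0: revealed 6 new [(2,0) (2,1) (3,0) (3,1) (4,0) (4,1)] -> total=9

Answer: .....
#..#.
##...
##.#.
##...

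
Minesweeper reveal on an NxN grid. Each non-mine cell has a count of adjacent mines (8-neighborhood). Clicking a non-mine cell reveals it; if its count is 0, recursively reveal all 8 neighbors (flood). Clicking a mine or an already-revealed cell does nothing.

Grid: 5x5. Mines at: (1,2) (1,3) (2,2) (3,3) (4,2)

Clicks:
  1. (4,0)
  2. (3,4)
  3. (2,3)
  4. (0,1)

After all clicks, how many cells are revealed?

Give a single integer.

Click 1 (4,0) count=0: revealed 10 new [(0,0) (0,1) (1,0) (1,1) (2,0) (2,1) (3,0) (3,1) (4,0) (4,1)] -> total=10
Click 2 (3,4) count=1: revealed 1 new [(3,4)] -> total=11
Click 3 (2,3) count=4: revealed 1 new [(2,3)] -> total=12
Click 4 (0,1) count=1: revealed 0 new [(none)] -> total=12

Answer: 12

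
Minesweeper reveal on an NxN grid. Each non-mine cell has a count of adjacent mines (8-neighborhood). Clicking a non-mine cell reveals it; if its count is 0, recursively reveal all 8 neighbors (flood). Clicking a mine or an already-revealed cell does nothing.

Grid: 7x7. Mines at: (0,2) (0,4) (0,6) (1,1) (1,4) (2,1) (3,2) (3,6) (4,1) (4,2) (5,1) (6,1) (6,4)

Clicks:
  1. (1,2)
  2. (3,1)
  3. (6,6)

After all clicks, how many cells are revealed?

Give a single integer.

Answer: 8

Derivation:
Click 1 (1,2) count=3: revealed 1 new [(1,2)] -> total=1
Click 2 (3,1) count=4: revealed 1 new [(3,1)] -> total=2
Click 3 (6,6) count=0: revealed 6 new [(4,5) (4,6) (5,5) (5,6) (6,5) (6,6)] -> total=8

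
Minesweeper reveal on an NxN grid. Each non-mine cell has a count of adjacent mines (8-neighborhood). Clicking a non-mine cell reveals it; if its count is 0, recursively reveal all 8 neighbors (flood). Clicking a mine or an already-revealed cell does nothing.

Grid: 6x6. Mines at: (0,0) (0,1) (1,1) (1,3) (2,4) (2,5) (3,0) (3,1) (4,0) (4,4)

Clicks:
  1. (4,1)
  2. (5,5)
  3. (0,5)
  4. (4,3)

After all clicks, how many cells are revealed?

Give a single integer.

Answer: 7

Derivation:
Click 1 (4,1) count=3: revealed 1 new [(4,1)] -> total=1
Click 2 (5,5) count=1: revealed 1 new [(5,5)] -> total=2
Click 3 (0,5) count=0: revealed 4 new [(0,4) (0,5) (1,4) (1,5)] -> total=6
Click 4 (4,3) count=1: revealed 1 new [(4,3)] -> total=7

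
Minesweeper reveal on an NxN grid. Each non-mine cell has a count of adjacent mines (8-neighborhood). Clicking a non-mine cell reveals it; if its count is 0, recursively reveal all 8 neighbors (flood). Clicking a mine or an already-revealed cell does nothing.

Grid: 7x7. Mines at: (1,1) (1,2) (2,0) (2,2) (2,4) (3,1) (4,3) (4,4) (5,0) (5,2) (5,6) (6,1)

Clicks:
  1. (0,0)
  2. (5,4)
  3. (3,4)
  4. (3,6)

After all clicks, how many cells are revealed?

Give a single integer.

Answer: 17

Derivation:
Click 1 (0,0) count=1: revealed 1 new [(0,0)] -> total=1
Click 2 (5,4) count=2: revealed 1 new [(5,4)] -> total=2
Click 3 (3,4) count=3: revealed 1 new [(3,4)] -> total=3
Click 4 (3,6) count=0: revealed 14 new [(0,3) (0,4) (0,5) (0,6) (1,3) (1,4) (1,5) (1,6) (2,5) (2,6) (3,5) (3,6) (4,5) (4,6)] -> total=17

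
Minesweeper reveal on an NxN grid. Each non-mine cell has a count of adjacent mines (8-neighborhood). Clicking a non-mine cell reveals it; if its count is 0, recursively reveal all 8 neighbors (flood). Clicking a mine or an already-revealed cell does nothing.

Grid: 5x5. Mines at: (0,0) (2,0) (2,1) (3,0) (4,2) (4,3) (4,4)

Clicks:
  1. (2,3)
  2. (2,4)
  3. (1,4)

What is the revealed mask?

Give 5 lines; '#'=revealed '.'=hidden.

Answer: .####
.####
..###
..###
.....

Derivation:
Click 1 (2,3) count=0: revealed 14 new [(0,1) (0,2) (0,3) (0,4) (1,1) (1,2) (1,3) (1,4) (2,2) (2,3) (2,4) (3,2) (3,3) (3,4)] -> total=14
Click 2 (2,4) count=0: revealed 0 new [(none)] -> total=14
Click 3 (1,4) count=0: revealed 0 new [(none)] -> total=14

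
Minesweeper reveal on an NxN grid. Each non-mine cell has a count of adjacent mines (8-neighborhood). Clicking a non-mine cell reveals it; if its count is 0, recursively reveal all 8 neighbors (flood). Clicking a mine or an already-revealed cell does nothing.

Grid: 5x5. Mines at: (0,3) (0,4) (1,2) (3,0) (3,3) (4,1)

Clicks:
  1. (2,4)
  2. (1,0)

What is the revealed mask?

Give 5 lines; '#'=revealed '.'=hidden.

Answer: ##...
##...
##..#
.....
.....

Derivation:
Click 1 (2,4) count=1: revealed 1 new [(2,4)] -> total=1
Click 2 (1,0) count=0: revealed 6 new [(0,0) (0,1) (1,0) (1,1) (2,0) (2,1)] -> total=7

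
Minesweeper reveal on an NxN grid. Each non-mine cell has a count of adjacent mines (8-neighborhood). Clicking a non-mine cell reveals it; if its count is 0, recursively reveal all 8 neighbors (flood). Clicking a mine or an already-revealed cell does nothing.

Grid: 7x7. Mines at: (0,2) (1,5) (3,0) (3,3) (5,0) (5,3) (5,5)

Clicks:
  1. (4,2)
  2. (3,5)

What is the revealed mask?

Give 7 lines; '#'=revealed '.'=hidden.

Click 1 (4,2) count=2: revealed 1 new [(4,2)] -> total=1
Click 2 (3,5) count=0: revealed 9 new [(2,4) (2,5) (2,6) (3,4) (3,5) (3,6) (4,4) (4,5) (4,6)] -> total=10

Answer: .......
.......
....###
....###
..#.###
.......
.......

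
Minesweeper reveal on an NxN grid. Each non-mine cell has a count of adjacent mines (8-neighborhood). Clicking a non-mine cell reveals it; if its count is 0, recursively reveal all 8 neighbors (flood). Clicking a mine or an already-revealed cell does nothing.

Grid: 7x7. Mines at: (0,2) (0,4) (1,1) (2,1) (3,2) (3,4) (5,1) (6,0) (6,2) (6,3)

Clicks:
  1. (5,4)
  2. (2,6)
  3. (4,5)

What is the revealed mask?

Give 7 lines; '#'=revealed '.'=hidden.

Click 1 (5,4) count=1: revealed 1 new [(5,4)] -> total=1
Click 2 (2,6) count=0: revealed 16 new [(0,5) (0,6) (1,5) (1,6) (2,5) (2,6) (3,5) (3,6) (4,4) (4,5) (4,6) (5,5) (5,6) (6,4) (6,5) (6,6)] -> total=17
Click 3 (4,5) count=1: revealed 0 new [(none)] -> total=17

Answer: .....##
.....##
.....##
.....##
....###
....###
....###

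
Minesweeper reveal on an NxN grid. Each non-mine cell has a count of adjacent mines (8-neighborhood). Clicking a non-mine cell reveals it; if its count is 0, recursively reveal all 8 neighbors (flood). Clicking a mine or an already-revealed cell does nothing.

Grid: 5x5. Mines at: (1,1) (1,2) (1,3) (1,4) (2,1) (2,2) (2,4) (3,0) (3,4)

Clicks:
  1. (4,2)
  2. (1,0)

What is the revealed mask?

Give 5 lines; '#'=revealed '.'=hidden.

Click 1 (4,2) count=0: revealed 6 new [(3,1) (3,2) (3,3) (4,1) (4,2) (4,3)] -> total=6
Click 2 (1,0) count=2: revealed 1 new [(1,0)] -> total=7

Answer: .....
#....
.....
.###.
.###.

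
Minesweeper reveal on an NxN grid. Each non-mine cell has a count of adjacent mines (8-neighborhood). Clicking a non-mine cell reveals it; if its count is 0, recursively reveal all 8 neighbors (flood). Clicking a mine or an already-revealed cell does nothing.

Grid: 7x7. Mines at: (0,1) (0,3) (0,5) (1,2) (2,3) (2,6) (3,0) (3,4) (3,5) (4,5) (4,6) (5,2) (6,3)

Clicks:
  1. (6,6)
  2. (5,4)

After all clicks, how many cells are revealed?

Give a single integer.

Click 1 (6,6) count=0: revealed 6 new [(5,4) (5,5) (5,6) (6,4) (6,5) (6,6)] -> total=6
Click 2 (5,4) count=2: revealed 0 new [(none)] -> total=6

Answer: 6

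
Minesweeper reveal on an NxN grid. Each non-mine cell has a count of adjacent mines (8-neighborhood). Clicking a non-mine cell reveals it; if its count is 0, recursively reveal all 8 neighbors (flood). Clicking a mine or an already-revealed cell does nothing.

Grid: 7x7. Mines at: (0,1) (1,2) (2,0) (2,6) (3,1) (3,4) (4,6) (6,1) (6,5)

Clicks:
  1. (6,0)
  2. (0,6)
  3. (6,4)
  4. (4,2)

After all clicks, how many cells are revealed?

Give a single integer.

Answer: 14

Derivation:
Click 1 (6,0) count=1: revealed 1 new [(6,0)] -> total=1
Click 2 (0,6) count=0: revealed 11 new [(0,3) (0,4) (0,5) (0,6) (1,3) (1,4) (1,5) (1,6) (2,3) (2,4) (2,5)] -> total=12
Click 3 (6,4) count=1: revealed 1 new [(6,4)] -> total=13
Click 4 (4,2) count=1: revealed 1 new [(4,2)] -> total=14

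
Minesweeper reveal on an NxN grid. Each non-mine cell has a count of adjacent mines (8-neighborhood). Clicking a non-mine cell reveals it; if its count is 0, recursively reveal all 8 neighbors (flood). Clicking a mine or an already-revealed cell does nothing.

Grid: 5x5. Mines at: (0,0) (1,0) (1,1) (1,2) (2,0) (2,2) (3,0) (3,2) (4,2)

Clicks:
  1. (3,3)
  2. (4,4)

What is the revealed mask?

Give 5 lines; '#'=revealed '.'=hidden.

Click 1 (3,3) count=3: revealed 1 new [(3,3)] -> total=1
Click 2 (4,4) count=0: revealed 9 new [(0,3) (0,4) (1,3) (1,4) (2,3) (2,4) (3,4) (4,3) (4,4)] -> total=10

Answer: ...##
...##
...##
...##
...##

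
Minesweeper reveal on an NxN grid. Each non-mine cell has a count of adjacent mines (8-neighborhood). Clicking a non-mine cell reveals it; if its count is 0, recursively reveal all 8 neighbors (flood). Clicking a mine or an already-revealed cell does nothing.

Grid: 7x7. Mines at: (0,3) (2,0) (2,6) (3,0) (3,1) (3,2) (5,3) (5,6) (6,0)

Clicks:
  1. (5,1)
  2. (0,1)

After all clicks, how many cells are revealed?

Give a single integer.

Answer: 7

Derivation:
Click 1 (5,1) count=1: revealed 1 new [(5,1)] -> total=1
Click 2 (0,1) count=0: revealed 6 new [(0,0) (0,1) (0,2) (1,0) (1,1) (1,2)] -> total=7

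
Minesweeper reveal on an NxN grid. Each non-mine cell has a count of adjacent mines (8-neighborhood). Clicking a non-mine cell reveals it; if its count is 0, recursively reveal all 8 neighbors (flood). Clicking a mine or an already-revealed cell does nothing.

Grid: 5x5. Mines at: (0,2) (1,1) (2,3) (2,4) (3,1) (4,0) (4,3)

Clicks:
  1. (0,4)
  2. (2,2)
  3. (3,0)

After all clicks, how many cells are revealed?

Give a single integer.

Answer: 6

Derivation:
Click 1 (0,4) count=0: revealed 4 new [(0,3) (0,4) (1,3) (1,4)] -> total=4
Click 2 (2,2) count=3: revealed 1 new [(2,2)] -> total=5
Click 3 (3,0) count=2: revealed 1 new [(3,0)] -> total=6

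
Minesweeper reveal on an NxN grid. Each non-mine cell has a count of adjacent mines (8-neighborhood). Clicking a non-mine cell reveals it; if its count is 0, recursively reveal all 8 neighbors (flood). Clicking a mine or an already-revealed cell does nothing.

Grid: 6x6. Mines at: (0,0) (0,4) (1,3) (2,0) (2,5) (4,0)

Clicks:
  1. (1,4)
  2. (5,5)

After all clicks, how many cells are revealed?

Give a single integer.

Click 1 (1,4) count=3: revealed 1 new [(1,4)] -> total=1
Click 2 (5,5) count=0: revealed 19 new [(2,1) (2,2) (2,3) (2,4) (3,1) (3,2) (3,3) (3,4) (3,5) (4,1) (4,2) (4,3) (4,4) (4,5) (5,1) (5,2) (5,3) (5,4) (5,5)] -> total=20

Answer: 20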